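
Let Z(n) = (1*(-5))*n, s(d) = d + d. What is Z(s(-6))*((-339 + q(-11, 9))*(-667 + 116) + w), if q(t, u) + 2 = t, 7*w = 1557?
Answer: 81553260/7 ≈ 1.1650e+7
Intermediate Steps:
w = 1557/7 (w = (⅐)*1557 = 1557/7 ≈ 222.43)
q(t, u) = -2 + t
s(d) = 2*d
Z(n) = -5*n
Z(s(-6))*((-339 + q(-11, 9))*(-667 + 116) + w) = (-10*(-6))*((-339 + (-2 - 11))*(-667 + 116) + 1557/7) = (-5*(-12))*((-339 - 13)*(-551) + 1557/7) = 60*(-352*(-551) + 1557/7) = 60*(193952 + 1557/7) = 60*(1359221/7) = 81553260/7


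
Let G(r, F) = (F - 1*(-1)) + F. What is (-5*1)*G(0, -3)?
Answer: 25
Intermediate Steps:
G(r, F) = 1 + 2*F (G(r, F) = (F + 1) + F = (1 + F) + F = 1 + 2*F)
(-5*1)*G(0, -3) = (-5*1)*(1 + 2*(-3)) = -5*(1 - 6) = -5*(-5) = 25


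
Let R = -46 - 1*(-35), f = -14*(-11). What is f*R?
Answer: -1694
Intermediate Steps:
f = 154
R = -11 (R = -46 + 35 = -11)
f*R = 154*(-11) = -1694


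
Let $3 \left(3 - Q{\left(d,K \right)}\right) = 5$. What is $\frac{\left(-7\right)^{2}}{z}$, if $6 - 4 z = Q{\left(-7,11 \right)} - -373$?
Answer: $- \frac{588}{1105} \approx -0.53213$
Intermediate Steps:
$Q{\left(d,K \right)} = \frac{4}{3}$ ($Q{\left(d,K \right)} = 3 - \frac{5}{3} = \frac{4}{3}$)
$z = - \frac{1105}{12}$ ($z = \frac{3}{2} - \frac{\frac{4}{3} - -373}{4} = \frac{3}{2} - \frac{\frac{4}{3} + 373}{4} = \frac{3}{2} - \frac{1123}{12} = - \frac{1105}{12} \approx -92.083$)
$\frac{\left(-7\right)^{2}}{z} = \frac{\left(-7\right)^{2}}{- \frac{1105}{12}} = 49 \left(- \frac{12}{1105}\right) = - \frac{588}{1105}$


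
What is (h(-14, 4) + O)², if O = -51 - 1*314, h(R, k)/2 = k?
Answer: 127449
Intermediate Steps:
h(R, k) = 2*k
O = -365 (O = -51 - 314 = -365)
(h(-14, 4) + O)² = (2*4 - 365)² = (8 - 365)² = (-357)² = 127449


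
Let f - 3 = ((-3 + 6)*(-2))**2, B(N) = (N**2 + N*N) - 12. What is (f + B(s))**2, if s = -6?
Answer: 9801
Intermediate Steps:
B(N) = -12 + 2*N**2 (B(N) = (N**2 + N**2) - 12 = 2*N**2 - 12 = -12 + 2*N**2)
f = 39 (f = 3 + ((-3 + 6)*(-2))**2 = 3 + (3*(-2))**2 = 3 + (-6)**2 = 3 + 36 = 39)
(f + B(s))**2 = (39 + (-12 + 2*(-6)**2))**2 = (39 + (-12 + 2*36))**2 = (39 + (-12 + 72))**2 = (39 + 60)**2 = 99**2 = 9801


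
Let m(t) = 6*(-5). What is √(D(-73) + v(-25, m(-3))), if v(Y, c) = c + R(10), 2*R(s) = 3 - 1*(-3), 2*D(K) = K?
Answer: I*√254/2 ≈ 7.9687*I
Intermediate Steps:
m(t) = -30
D(K) = K/2
R(s) = 3 (R(s) = (3 - 1*(-3))/2 = (3 + 3)/2 = (½)*6 = 3)
v(Y, c) = 3 + c (v(Y, c) = c + 3 = 3 + c)
√(D(-73) + v(-25, m(-3))) = √((½)*(-73) + (3 - 30)) = √(-73/2 - 27) = √(-127/2) = I*√254/2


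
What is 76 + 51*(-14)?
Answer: -638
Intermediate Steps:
76 + 51*(-14) = 76 - 714 = -638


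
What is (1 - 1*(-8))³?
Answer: 729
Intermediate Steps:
(1 - 1*(-8))³ = (1 + 8)³ = 9³ = 729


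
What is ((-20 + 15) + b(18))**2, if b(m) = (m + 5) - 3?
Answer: 225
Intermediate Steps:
b(m) = 2 + m (b(m) = (5 + m) - 3 = 2 + m)
((-20 + 15) + b(18))**2 = ((-20 + 15) + (2 + 18))**2 = (-5 + 20)**2 = 15**2 = 225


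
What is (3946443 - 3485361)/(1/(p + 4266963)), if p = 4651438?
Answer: 4112114169882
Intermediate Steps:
(3946443 - 3485361)/(1/(p + 4266963)) = (3946443 - 3485361)/(1/(4651438 + 4266963)) = 461082/(1/8918401) = 461082*8918401 = 4112114169882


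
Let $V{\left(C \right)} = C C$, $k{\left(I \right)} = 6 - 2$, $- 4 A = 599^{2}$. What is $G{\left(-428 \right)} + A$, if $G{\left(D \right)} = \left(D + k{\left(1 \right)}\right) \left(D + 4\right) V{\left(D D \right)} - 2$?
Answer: $\frac{24130525541402215}{4} \approx 6.0326 \cdot 10^{15}$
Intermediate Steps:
$A = - \frac{358801}{4}$ ($A = - \frac{599^{2}}{4} = \left(- \frac{1}{4}\right) 358801 = - \frac{358801}{4} \approx -89700.0$)
$k{\left(I \right)} = 4$
$V{\left(C \right)} = C^{2}$
$G{\left(D \right)} = -2 + D^{4} \left(4 + D\right)^{2}$ ($G{\left(D \right)} = \left(D + 4\right) \left(D + 4\right) \left(D D\right)^{2} - 2 = \left(4 + D\right) \left(4 + D\right) \left(D^{2}\right)^{2} - 2 = \left(4 + D\right)^{2} D^{4} - 2 = D^{4} \left(4 + D\right)^{2} - 2 = -2 + D^{4} \left(4 + D\right)^{2}$)
$G{\left(-428 \right)} + A = \left(-2 + \left(-428\right)^{6} + 8 \left(-428\right)^{5} + 16 \left(-428\right)^{4}\right) - \frac{358801}{4} = \left(-2 + 6146991521173504 + 8 \left(-14362129722368\right) + 16 \cdot 33556377856\right) - \frac{358801}{4} = \left(-2 + 6146991521173504 - 114897037778944 + 536902045696\right) - \frac{358801}{4} = 6032631385440254 - \frac{358801}{4} = \frac{24130525541402215}{4}$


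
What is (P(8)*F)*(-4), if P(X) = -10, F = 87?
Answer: 3480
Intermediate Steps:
(P(8)*F)*(-4) = -10*87*(-4) = -870*(-4) = 3480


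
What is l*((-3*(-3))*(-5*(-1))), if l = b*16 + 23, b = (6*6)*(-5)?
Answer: -128565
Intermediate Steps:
b = -180 (b = 36*(-5) = -180)
l = -2857 (l = -180*16 + 23 = -2880 + 23 = -2857)
l*((-3*(-3))*(-5*(-1))) = -2857*(-3*(-3))*(-5*(-1)) = -25713*5 = -2857*45 = -128565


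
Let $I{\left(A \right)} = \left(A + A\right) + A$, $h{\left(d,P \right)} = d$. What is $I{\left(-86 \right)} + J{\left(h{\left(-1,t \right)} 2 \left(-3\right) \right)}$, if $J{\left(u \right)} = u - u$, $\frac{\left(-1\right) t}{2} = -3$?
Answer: $-258$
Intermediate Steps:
$t = 6$ ($t = \left(-2\right) \left(-3\right) = 6$)
$I{\left(A \right)} = 3 A$ ($I{\left(A \right)} = 2 A + A = 3 A$)
$J{\left(u \right)} = 0$
$I{\left(-86 \right)} + J{\left(h{\left(-1,t \right)} 2 \left(-3\right) \right)} = 3 \left(-86\right) + 0 = -258 + 0 = -258$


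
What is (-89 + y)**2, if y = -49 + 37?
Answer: 10201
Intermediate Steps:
y = -12
(-89 + y)**2 = (-89 - 12)**2 = (-101)**2 = 10201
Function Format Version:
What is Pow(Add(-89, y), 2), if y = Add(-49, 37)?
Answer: 10201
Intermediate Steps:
y = -12
Pow(Add(-89, y), 2) = Pow(Add(-89, -12), 2) = Pow(-101, 2) = 10201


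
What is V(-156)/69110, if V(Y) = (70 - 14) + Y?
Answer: -10/6911 ≈ -0.0014470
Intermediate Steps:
V(Y) = 56 + Y
V(-156)/69110 = (56 - 156)/69110 = -100*1/69110 = -10/6911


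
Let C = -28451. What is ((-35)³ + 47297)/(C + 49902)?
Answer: 4422/21451 ≈ 0.20614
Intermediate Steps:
((-35)³ + 47297)/(C + 49902) = ((-35)³ + 47297)/(-28451 + 49902) = (-42875 + 47297)/21451 = 4422*(1/21451) = 4422/21451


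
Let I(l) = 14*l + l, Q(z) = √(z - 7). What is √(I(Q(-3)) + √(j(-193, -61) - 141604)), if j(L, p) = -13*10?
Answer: √I*√(√141734 + 15*√10) ≈ 14.559 + 14.559*I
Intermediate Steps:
j(L, p) = -130
Q(z) = √(-7 + z)
I(l) = 15*l
√(I(Q(-3)) + √(j(-193, -61) - 141604)) = √(15*√(-7 - 3) + √(-130 - 141604)) = √(15*√(-10) + √(-141734)) = √(15*(I*√10) + I*√141734) = √(15*I*√10 + I*√141734) = √(I*√141734 + 15*I*√10)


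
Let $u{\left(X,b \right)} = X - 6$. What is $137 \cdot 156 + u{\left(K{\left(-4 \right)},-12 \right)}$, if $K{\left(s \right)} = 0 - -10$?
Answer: $21376$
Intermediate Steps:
$K{\left(s \right)} = 10$ ($K{\left(s \right)} = 0 + 10 = 10$)
$u{\left(X,b \right)} = -6 + X$ ($u{\left(X,b \right)} = X - 6 = -6 + X$)
$137 \cdot 156 + u{\left(K{\left(-4 \right)},-12 \right)} = 137 \cdot 156 + \left(-6 + 10\right) = 21372 + 4 = 21376$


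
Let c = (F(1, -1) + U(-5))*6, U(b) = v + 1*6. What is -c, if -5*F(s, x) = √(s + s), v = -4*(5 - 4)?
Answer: -12 + 6*√2/5 ≈ -10.303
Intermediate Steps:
v = -4 (v = -4*1 = -4)
F(s, x) = -√2*√s/5 (F(s, x) = -√(s + s)/5 = -√2*√s/5)
U(b) = 2 (U(b) = -4 + 1*6 = -4 + 6 = 2)
c = 12 - 6*√2/5 (c = (-√2*√1/5 + 2)*6 = (-⅕*√2*1 + 2)*6 = (-√2/5 + 2)*6 = (2 - √2/5)*6 = 12 - 6*√2/5 ≈ 10.303)
-c = -(12 - 6*√2/5) = -12 + 6*√2/5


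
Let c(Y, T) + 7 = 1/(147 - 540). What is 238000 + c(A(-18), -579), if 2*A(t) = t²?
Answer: 93531248/393 ≈ 2.3799e+5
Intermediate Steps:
A(t) = t²/2
c(Y, T) = -2752/393 (c(Y, T) = -7 + 1/(147 - 540) = -7 + 1/(-393) = -7 - 1/393 = -2752/393)
238000 + c(A(-18), -579) = 238000 - 2752/393 = 93531248/393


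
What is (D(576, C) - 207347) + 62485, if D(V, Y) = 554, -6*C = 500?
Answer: -144308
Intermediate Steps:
C = -250/3 (C = -⅙*500 = -250/3 ≈ -83.333)
(D(576, C) - 207347) + 62485 = (554 - 207347) + 62485 = -206793 + 62485 = -144308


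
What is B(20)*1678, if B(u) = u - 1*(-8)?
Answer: 46984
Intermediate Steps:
B(u) = 8 + u (B(u) = u + 8 = 8 + u)
B(20)*1678 = (8 + 20)*1678 = 28*1678 = 46984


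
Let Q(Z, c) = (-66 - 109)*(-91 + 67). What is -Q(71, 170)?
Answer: -4200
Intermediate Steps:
Q(Z, c) = 4200 (Q(Z, c) = -175*(-24) = 4200)
-Q(71, 170) = -1*4200 = -4200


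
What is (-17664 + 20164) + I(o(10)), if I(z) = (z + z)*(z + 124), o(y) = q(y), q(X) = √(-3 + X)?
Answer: 2514 + 248*√7 ≈ 3170.1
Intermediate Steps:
o(y) = √(-3 + y)
I(z) = 2*z*(124 + z) (I(z) = (2*z)*(124 + z) = 2*z*(124 + z))
(-17664 + 20164) + I(o(10)) = (-17664 + 20164) + 2*√(-3 + 10)*(124 + √(-3 + 10)) = 2500 + 2*√7*(124 + √7)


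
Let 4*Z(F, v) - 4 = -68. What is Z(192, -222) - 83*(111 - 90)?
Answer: -1759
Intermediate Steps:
Z(F, v) = -16 (Z(F, v) = 1 + (¼)*(-68) = 1 - 17 = -16)
Z(192, -222) - 83*(111 - 90) = -16 - 83*(111 - 90) = -16 - 83*21 = -16 - 1743 = -1759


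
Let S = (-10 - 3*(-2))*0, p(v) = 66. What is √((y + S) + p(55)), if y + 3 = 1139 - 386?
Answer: 4*√51 ≈ 28.566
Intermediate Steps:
y = 750 (y = -3 + (1139 - 386) = -3 + 753 = 750)
S = 0 (S = (-10 + 6)*0 = -4*0 = 0)
√((y + S) + p(55)) = √((750 + 0) + 66) = √(750 + 66) = √816 = 4*√51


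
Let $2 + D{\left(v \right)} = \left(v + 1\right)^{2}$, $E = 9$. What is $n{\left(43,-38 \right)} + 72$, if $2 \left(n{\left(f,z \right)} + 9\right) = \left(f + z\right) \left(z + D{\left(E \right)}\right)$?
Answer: $213$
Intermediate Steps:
$D{\left(v \right)} = -2 + \left(1 + v\right)^{2}$ ($D{\left(v \right)} = -2 + \left(v + 1\right)^{2} = -2 + \left(1 + v\right)^{2}$)
$n{\left(f,z \right)} = -9 + \frac{\left(98 + z\right) \left(f + z\right)}{2}$ ($n{\left(f,z \right)} = -9 + \frac{\left(f + z\right) \left(z - \left(2 - \left(1 + 9\right)^{2}\right)\right)}{2} = -9 + \frac{\left(f + z\right) \left(z - \left(2 - 10^{2}\right)\right)}{2} = -9 + \frac{\left(f + z\right) \left(z + \left(-2 + 100\right)\right)}{2} = -9 + \frac{\left(f + z\right) \left(z + 98\right)}{2} = -9 + \frac{\left(f + z\right) \left(98 + z\right)}{2} = -9 + \frac{\left(98 + z\right) \left(f + z\right)}{2}$)
$n{\left(43,-38 \right)} + 72 = \left(-9 + \frac{\left(-38\right)^{2}}{2} + 49 \cdot 43 + 49 \left(-38\right) + \frac{1}{2} \cdot 43 \left(-38\right)\right) + 72 = \left(-9 + \frac{1}{2} \cdot 1444 + 2107 - 1862 - 817\right) + 72 = \left(-9 + 722 + 2107 - 1862 - 817\right) + 72 = 141 + 72 = 213$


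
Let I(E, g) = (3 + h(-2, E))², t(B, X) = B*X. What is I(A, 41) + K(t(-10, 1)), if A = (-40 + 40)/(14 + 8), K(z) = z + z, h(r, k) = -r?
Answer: 5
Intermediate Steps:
K(z) = 2*z
A = 0 (A = 0/22 = 0*(1/22) = 0)
I(E, g) = 25 (I(E, g) = (3 - 1*(-2))² = (3 + 2)² = 5² = 25)
I(A, 41) + K(t(-10, 1)) = 25 + 2*(-10*1) = 25 + 2*(-10) = 25 - 20 = 5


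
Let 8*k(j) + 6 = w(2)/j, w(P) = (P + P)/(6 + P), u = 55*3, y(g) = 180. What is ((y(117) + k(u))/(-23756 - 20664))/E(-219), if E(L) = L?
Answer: 473221/25681867200 ≈ 1.8426e-5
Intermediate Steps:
u = 165
w(P) = 2*P/(6 + P) (w(P) = (2*P)/(6 + P) = 2*P/(6 + P))
k(j) = -¾ + 1/(16*j) (k(j) = -¾ + ((2*2/(6 + 2))/j)/8 = -¾ + ((2*2/8)/j)/8 = -¾ + ((2*2*(⅛))/j)/8 = -¾ + (1/(2*j))/8 = -¾ + 1/(16*j))
((y(117) + k(u))/(-23756 - 20664))/E(-219) = ((180 + (1/16)*(1 - 12*165)/165)/(-23756 - 20664))/(-219) = ((180 + (1/16)*(1/165)*(1 - 1980))/(-44420))*(-1/219) = ((180 + (1/16)*(1/165)*(-1979))*(-1/44420))*(-1/219) = ((180 - 1979/2640)*(-1/44420))*(-1/219) = ((473221/2640)*(-1/44420))*(-1/219) = -473221/117268800*(-1/219) = 473221/25681867200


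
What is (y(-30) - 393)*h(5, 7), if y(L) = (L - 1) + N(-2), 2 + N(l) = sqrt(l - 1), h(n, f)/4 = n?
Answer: -8520 + 20*I*sqrt(3) ≈ -8520.0 + 34.641*I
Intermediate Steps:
h(n, f) = 4*n
N(l) = -2 + sqrt(-1 + l) (N(l) = -2 + sqrt(l - 1) = -2 + sqrt(-1 + l))
y(L) = -3 + L + I*sqrt(3) (y(L) = (L - 1) + (-2 + sqrt(-1 - 2)) = (-1 + L) + (-2 + sqrt(-3)) = (-1 + L) + (-2 + I*sqrt(3)) = -3 + L + I*sqrt(3))
(y(-30) - 393)*h(5, 7) = ((-3 - 30 + I*sqrt(3)) - 393)*(4*5) = ((-33 + I*sqrt(3)) - 393)*20 = (-426 + I*sqrt(3))*20 = -8520 + 20*I*sqrt(3)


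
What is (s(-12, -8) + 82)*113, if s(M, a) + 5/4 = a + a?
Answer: 29267/4 ≈ 7316.8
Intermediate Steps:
s(M, a) = -5/4 + 2*a (s(M, a) = -5/4 + (a + a) = -5/4 + 2*a)
(s(-12, -8) + 82)*113 = ((-5/4 + 2*(-8)) + 82)*113 = ((-5/4 - 16) + 82)*113 = (-69/4 + 82)*113 = (259/4)*113 = 29267/4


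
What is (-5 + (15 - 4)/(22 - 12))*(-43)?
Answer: 1677/10 ≈ 167.70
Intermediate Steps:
(-5 + (15 - 4)/(22 - 12))*(-43) = (-5 + 11/10)*(-43) = -39/10*(-43) = 1677/10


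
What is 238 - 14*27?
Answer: -140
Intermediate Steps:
238 - 14*27 = 238 - 378 = -140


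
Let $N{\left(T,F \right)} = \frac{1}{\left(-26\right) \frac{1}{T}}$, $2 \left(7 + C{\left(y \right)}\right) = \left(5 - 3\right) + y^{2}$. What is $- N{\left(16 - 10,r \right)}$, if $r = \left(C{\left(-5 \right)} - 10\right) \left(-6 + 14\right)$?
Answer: $\frac{3}{13} \approx 0.23077$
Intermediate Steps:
$C{\left(y \right)} = -6 + \frac{y^{2}}{2}$ ($C{\left(y \right)} = -7 + \frac{\left(5 - 3\right) + y^{2}}{2} = -7 + \frac{2 + y^{2}}{2} = -7 + \left(1 + \frac{y^{2}}{2}\right) = -6 + \frac{y^{2}}{2}$)
$r = -28$ ($r = \left(\left(-6 + \frac{\left(-5\right)^{2}}{2}\right) - 10\right) \left(-6 + 14\right) = \left(\left(-6 + \frac{1}{2} \cdot 25\right) - 10\right) 8 = \left(\left(-6 + \frac{25}{2}\right) - 10\right) 8 = \left(\frac{13}{2} - 10\right) 8 = \left(- \frac{7}{2}\right) 8 = -28$)
$N{\left(T,F \right)} = - \frac{T}{26}$
$- N{\left(16 - 10,r \right)} = - \frac{\left(-1\right) \left(16 - 10\right)}{26} = - \frac{\left(-1\right) 6}{26} = \left(-1\right) \left(- \frac{3}{13}\right) = \frac{3}{13}$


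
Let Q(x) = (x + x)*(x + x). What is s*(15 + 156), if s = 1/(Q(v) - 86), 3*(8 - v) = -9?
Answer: 171/398 ≈ 0.42965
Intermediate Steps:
v = 11 (v = 8 - ⅓*(-9) = 8 + 3 = 11)
Q(x) = 4*x² (Q(x) = (2*x)*(2*x) = 4*x²)
s = 1/398 (s = 1/(4*11² - 86) = 1/(4*121 - 86) = 1/(484 - 86) = 1/398 ≈ 0.0025126)
s*(15 + 156) = (15 + 156)/398 = (1/398)*171 = 171/398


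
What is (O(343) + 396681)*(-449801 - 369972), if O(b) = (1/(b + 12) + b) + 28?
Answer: -115549841584353/355 ≈ -3.2549e+11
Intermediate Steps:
O(b) = 28 + b + 1/(12 + b) (O(b) = (1/(12 + b) + b) + 28 = (b + 1/(12 + b)) + 28 = 28 + b + 1/(12 + b))
(O(343) + 396681)*(-449801 - 369972) = ((337 + 343**2 + 40*343)/(12 + 343) + 396681)*(-449801 - 369972) = ((337 + 117649 + 13720)/355 + 396681)*(-819773) = ((1/355)*131706 + 396681)*(-819773) = (131706/355 + 396681)*(-819773) = (140953461/355)*(-819773) = -115549841584353/355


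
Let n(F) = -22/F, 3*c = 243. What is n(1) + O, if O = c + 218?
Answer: 277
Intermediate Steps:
c = 81 (c = (1/3)*243 = 81)
O = 299 (O = 81 + 218 = 299)
n(1) + O = -22/1 + 299 = -22*1 + 299 = -22 + 299 = 277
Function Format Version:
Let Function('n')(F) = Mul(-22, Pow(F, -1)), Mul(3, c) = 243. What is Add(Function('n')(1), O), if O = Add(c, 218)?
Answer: 277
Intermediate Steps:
c = 81 (c = Mul(Rational(1, 3), 243) = 81)
O = 299 (O = Add(81, 218) = 299)
Add(Function('n')(1), O) = Add(Mul(-22, Pow(1, -1)), 299) = Add(Mul(-22, 1), 299) = Add(-22, 299) = 277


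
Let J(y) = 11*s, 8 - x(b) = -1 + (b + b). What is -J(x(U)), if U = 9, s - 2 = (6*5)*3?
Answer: -1012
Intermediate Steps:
s = 92 (s = 2 + (6*5)*3 = 2 + 30*3 = 2 + 90 = 92)
x(b) = 9 - 2*b (x(b) = 8 - (-1 + (b + b)) = 8 - (-1 + 2*b) = 8 + (1 - 2*b) = 9 - 2*b)
J(y) = 1012 (J(y) = 11*92 = 1012)
-J(x(U)) = -1*1012 = -1012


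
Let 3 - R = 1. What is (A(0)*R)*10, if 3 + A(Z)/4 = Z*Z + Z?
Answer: -240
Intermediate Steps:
R = 2 (R = 3 - 1*1 = 3 - 1 = 2)
A(Z) = -12 + 4*Z + 4*Z**2 (A(Z) = -12 + 4*(Z*Z + Z) = -12 + 4*(Z**2 + Z) = -12 + 4*(Z + Z**2) = -12 + (4*Z + 4*Z**2) = -12 + 4*Z + 4*Z**2)
(A(0)*R)*10 = ((-12 + 4*0 + 4*0**2)*2)*10 = ((-12 + 0 + 4*0)*2)*10 = ((-12 + 0 + 0)*2)*10 = -12*2*10 = -24*10 = -240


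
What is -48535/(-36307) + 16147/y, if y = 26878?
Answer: 1890772859/975859546 ≈ 1.9375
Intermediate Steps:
-48535/(-36307) + 16147/y = -48535/(-36307) + 16147/26878 = -48535*(-1/36307) + 16147*(1/26878) = 48535/36307 + 16147/26878 = 1890772859/975859546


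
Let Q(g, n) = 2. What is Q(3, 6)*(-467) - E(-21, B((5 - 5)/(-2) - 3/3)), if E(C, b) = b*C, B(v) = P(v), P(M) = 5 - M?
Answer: -808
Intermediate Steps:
B(v) = 5 - v
E(C, b) = C*b
Q(3, 6)*(-467) - E(-21, B((5 - 5)/(-2) - 3/3)) = 2*(-467) - (-21)*(5 - ((5 - 5)/(-2) - 3/3)) = -934 - (-21)*(5 - (0*(-1/2) - 3*1/3)) = -934 - (-21)*(5 - (0 - 1)) = -934 - (-21)*(5 - 1*(-1)) = -934 - (-21)*(5 + 1) = -934 - (-21)*6 = -934 - 1*(-126) = -934 + 126 = -808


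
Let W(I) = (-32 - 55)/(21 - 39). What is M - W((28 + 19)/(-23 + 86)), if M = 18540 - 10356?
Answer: 49075/6 ≈ 8179.2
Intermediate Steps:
W(I) = 29/6 (W(I) = -87/(-18) = -87*(-1/18) = 29/6)
M = 8184
M - W((28 + 19)/(-23 + 86)) = 8184 - 1*29/6 = 8184 - 29/6 = 49075/6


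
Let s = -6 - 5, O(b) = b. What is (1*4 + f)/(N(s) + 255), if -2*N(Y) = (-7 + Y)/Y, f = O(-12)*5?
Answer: -154/699 ≈ -0.22031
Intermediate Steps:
f = -60 (f = -12*5 = -60)
s = -11
N(Y) = -(-7 + Y)/(2*Y)
(1*4 + f)/(N(s) + 255) = (1*4 - 60)/((½)*(7 - 1*(-11))/(-11) + 255) = (4 - 60)/((½)*(-1/11)*(7 + 11) + 255) = -56/((½)*(-1/11)*18 + 255) = -56/(-9/11 + 255) = -56/2796/11 = -56*11/2796 = -154/699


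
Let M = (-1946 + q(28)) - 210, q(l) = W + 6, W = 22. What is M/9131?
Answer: -2128/9131 ≈ -0.23305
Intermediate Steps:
q(l) = 28 (q(l) = 22 + 6 = 28)
M = -2128 (M = (-1946 + 28) - 210 = -1918 - 210 = -2128)
M/9131 = -2128/9131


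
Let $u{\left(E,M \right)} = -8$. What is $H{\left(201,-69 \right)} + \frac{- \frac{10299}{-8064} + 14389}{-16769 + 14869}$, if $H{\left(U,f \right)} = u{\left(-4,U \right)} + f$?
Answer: $- \frac{86387093}{1021440} \approx -84.574$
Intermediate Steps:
$H{\left(U,f \right)} = -8 + f$
$H{\left(201,-69 \right)} + \frac{- \frac{10299}{-8064} + 14389}{-16769 + 14869} = \left(-8 - 69\right) + \frac{- \frac{10299}{-8064} + 14389}{-16769 + 14869} = -77 + \frac{\left(-10299\right) \left(- \frac{1}{8064}\right) + 14389}{-1900} = -77 + \left(\frac{3433}{2688} + 14389\right) \left(- \frac{1}{1900}\right) = -77 + \frac{38681065}{2688} \left(- \frac{1}{1900}\right) = -77 - \frac{7736213}{1021440} = - \frac{86387093}{1021440}$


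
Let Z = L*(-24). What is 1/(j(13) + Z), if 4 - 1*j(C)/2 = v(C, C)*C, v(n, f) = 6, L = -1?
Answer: -1/124 ≈ -0.0080645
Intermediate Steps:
Z = 24 (Z = -1*(-24) = 24)
j(C) = 8 - 12*C
1/(j(13) + Z) = 1/((8 - 12*13) + 24) = 1/((8 - 156) + 24) = 1/(-148 + 24) = 1/(-124) = -1/124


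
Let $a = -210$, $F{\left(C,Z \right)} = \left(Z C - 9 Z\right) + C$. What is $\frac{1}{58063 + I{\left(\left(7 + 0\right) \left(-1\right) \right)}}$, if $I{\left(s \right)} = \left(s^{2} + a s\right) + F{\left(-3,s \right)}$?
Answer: $\frac{1}{59663} \approx 1.6761 \cdot 10^{-5}$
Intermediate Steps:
$F{\left(C,Z \right)} = C - 9 Z + C Z$ ($F{\left(C,Z \right)} = \left(C Z - 9 Z\right) + C = \left(- 9 Z + C Z\right) + C = C - 9 Z + C Z$)
$I{\left(s \right)} = -3 + s^{2} - 222 s$ ($I{\left(s \right)} = \left(s^{2} - 210 s\right) - \left(3 + 12 s\right) = -3 + s^{2} - 222 s$)
$\frac{1}{58063 + I{\left(\left(7 + 0\right) \left(-1\right) \right)}} = \frac{1}{58063 - \left(3 - \left(7 + 0\right)^{2} + 222 \left(7 + 0\right) \left(-1\right)\right)} = \frac{1}{58063 - \left(3 - 49 + 222 \cdot 7 \left(-1\right)\right)} = \frac{1}{58063 - \left(-1551 - 49\right)} = \frac{1}{58063 + \left(-3 + 49 + 1554\right)} = \frac{1}{58063 + 1600} = \frac{1}{59663}$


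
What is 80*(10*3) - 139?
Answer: 2261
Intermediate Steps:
80*(10*3) - 139 = 80*30 - 139 = 2400 - 139 = 2261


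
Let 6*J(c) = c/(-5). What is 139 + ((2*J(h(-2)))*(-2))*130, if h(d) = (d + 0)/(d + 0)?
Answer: 469/3 ≈ 156.33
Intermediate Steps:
h(d) = 1 (h(d) = d/d = 1)
J(c) = -c/30 (J(c) = (c/(-5))/6 = (c*(-⅕))/6 = (-c/5)/6 = -c/30)
139 + ((2*J(h(-2)))*(-2))*130 = 139 + ((2*(-1/30*1))*(-2))*130 = 139 + ((2*(-1/30))*(-2))*130 = 139 - 1/15*(-2)*130 = 139 + (2/15)*130 = 139 + 52/3 = 469/3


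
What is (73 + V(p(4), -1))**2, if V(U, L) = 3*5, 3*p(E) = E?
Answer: 7744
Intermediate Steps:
p(E) = E/3
V(U, L) = 15
(73 + V(p(4), -1))**2 = (73 + 15)**2 = 88**2 = 7744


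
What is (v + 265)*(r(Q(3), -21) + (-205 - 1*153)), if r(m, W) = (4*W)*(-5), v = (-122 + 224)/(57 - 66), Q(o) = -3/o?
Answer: 47182/3 ≈ 15727.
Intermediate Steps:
v = -34/3 (v = 102/(-9) = 102*(-⅑) = -34/3 ≈ -11.333)
r(m, W) = -20*W
(v + 265)*(r(Q(3), -21) + (-205 - 1*153)) = (-34/3 + 265)*(-20*(-21) + (-205 - 1*153)) = 761*(420 + (-205 - 153))/3 = 761*(420 - 358)/3 = (761/3)*62 = 47182/3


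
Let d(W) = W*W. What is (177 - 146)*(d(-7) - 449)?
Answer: -12400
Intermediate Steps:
d(W) = W²
(177 - 146)*(d(-7) - 449) = (177 - 146)*((-7)² - 449) = 31*(49 - 449) = 31*(-400) = -12400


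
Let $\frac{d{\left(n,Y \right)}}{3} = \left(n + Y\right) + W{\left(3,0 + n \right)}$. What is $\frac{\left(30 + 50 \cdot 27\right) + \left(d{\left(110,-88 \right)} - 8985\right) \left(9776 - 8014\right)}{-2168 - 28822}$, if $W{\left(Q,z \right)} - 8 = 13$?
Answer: $\frac{2600482}{5165} \approx 503.48$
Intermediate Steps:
$W{\left(Q,z \right)} = 21$ ($W{\left(Q,z \right)} = 8 + 13 = 21$)
$d{\left(n,Y \right)} = 63 + 3 Y + 3 n$ ($d{\left(n,Y \right)} = 3 \left(\left(n + Y\right) + 21\right) = 3 \left(\left(Y + n\right) + 21\right) = 3 \left(21 + Y + n\right) = 63 + 3 Y + 3 n$)
$\frac{\left(30 + 50 \cdot 27\right) + \left(d{\left(110,-88 \right)} - 8985\right) \left(9776 - 8014\right)}{-2168 - 28822} = \frac{\left(30 + 50 \cdot 27\right) + \left(\left(63 + 3 \left(-88\right) + 3 \cdot 110\right) - 8985\right) \left(9776 - 8014\right)}{-2168 - 28822} = \frac{\left(30 + 1350\right) + \left(\left(63 - 264 + 330\right) - 8985\right) 1762}{-30990} = \left(1380 + \left(129 - 8985\right) 1762\right) \left(- \frac{1}{30990}\right) = \left(1380 - 15604272\right) \left(- \frac{1}{30990}\right) = \left(-15602892\right) \left(- \frac{1}{30990}\right) = \frac{2600482}{5165}$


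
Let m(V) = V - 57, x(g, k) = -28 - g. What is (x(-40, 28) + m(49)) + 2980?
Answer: 2984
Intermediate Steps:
m(V) = -57 + V
(x(-40, 28) + m(49)) + 2980 = ((-28 - 1*(-40)) + (-57 + 49)) + 2980 = ((-28 + 40) - 8) + 2980 = (12 - 8) + 2980 = 4 + 2980 = 2984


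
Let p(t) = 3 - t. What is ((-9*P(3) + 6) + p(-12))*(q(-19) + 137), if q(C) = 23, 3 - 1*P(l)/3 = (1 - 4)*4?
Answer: -61440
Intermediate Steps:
P(l) = 45 (P(l) = 9 - 3*(1 - 4)*4 = 9 - (-9)*4 = 9 - 3*(-12) = 9 + 36 = 45)
((-9*P(3) + 6) + p(-12))*(q(-19) + 137) = ((-9*45 + 6) + (3 - 1*(-12)))*(23 + 137) = ((-405 + 6) + (3 + 12))*160 = (-399 + 15)*160 = -384*160 = -61440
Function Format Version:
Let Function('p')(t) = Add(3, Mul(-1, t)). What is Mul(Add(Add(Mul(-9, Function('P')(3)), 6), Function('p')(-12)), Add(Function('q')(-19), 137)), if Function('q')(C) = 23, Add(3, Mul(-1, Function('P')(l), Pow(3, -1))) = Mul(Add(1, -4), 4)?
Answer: -61440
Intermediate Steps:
Function('P')(l) = 45 (Function('P')(l) = Add(9, Mul(-3, Mul(Add(1, -4), 4))) = Add(9, Mul(-3, Mul(-3, 4))) = Add(9, Mul(-3, -12)) = Add(9, 36) = 45)
Mul(Add(Add(Mul(-9, Function('P')(3)), 6), Function('p')(-12)), Add(Function('q')(-19), 137)) = Mul(Add(Add(Mul(-9, 45), 6), Add(3, Mul(-1, -12))), Add(23, 137)) = Mul(Add(Add(-405, 6), Add(3, 12)), 160) = Mul(Add(-399, 15), 160) = Mul(-384, 160) = -61440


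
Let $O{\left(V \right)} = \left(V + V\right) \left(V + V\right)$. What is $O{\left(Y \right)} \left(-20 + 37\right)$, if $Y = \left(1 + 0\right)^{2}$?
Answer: $68$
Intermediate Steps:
$Y = 1$ ($Y = 1^{2} = 1$)
$O{\left(V \right)} = 4 V^{2}$ ($O{\left(V \right)} = 2 V 2 V = 4 V^{2}$)
$O{\left(Y \right)} \left(-20 + 37\right) = 4 \cdot 1^{2} \left(-20 + 37\right) = 4 \cdot 1 \cdot 17 = 4 \cdot 17 = 68$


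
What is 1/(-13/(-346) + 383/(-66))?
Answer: -5709/32915 ≈ -0.17345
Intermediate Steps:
1/(-13/(-346) + 383/(-66)) = 1/(-13*(-1/346) + 383*(-1/66)) = 1/(13/346 - 383/66) = 1/(-32915/5709) = -5709/32915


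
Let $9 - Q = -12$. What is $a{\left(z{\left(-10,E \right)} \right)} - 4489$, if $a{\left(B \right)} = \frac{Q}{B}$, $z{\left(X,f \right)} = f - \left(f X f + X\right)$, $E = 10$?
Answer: $- \frac{1526253}{340} \approx -4489.0$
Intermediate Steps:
$Q = 21$ ($Q = 9 - -12 = 9 + 12 = 21$)
$z{\left(X,f \right)} = f - X - X f^{2}$ ($z{\left(X,f \right)} = f - \left(X f f + X\right) = f - \left(X f^{2} + X\right) = f - \left(X + X f^{2}\right) = f - X - X f^{2}$)
$a{\left(B \right)} = \frac{21}{B}$
$a{\left(z{\left(-10,E \right)} \right)} - 4489 = \frac{21}{10 - -10 - - 10 \cdot 10^{2}} - 4489 = \frac{21}{10 + 10 - \left(-10\right) 100} - 4489 = \frac{21}{10 + 10 + 1000} - 4489 = \frac{21}{1020} - 4489 = 21 \cdot \frac{1}{1020} - 4489 = \frac{7}{340} - 4489 = - \frac{1526253}{340}$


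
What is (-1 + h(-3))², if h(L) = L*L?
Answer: 64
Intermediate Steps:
h(L) = L²
(-1 + h(-3))² = (-1 + (-3)²)² = (-1 + 9)² = 8² = 64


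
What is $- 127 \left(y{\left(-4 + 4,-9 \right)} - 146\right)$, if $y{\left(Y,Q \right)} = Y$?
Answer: $18542$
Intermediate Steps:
$- 127 \left(y{\left(-4 + 4,-9 \right)} - 146\right) = - 127 \left(\left(-4 + 4\right) - 146\right) = - 127 \left(0 - 146\right) = \left(-127\right) \left(-146\right) = 18542$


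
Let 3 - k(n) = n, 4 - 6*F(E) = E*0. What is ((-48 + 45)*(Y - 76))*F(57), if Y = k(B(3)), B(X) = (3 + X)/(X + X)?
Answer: 148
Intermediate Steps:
B(X) = (3 + X)/(2*X) (B(X) = (3 + X)/((2*X)) = (3 + X)*(1/(2*X)) = (3 + X)/(2*X))
F(E) = 2/3 (F(E) = 2/3 - E*0/6 = 2/3 - 1/6*0 = 2/3 + 0 = 2/3)
k(n) = 3 - n
Y = 2 (Y = 3 - (3 + 3)/(2*3) = 3 - 6/(2*3) = 3 - 1*1 = 3 - 1 = 2)
((-48 + 45)*(Y - 76))*F(57) = ((-48 + 45)*(2 - 76))*(2/3) = -3*(-74)*(2/3) = 222*(2/3) = 148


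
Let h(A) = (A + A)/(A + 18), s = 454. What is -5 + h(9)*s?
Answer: 893/3 ≈ 297.67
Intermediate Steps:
h(A) = 2*A/(18 + A) (h(A) = (2*A)/(18 + A) = 2*A/(18 + A))
-5 + h(9)*s = -5 + (2*9/(18 + 9))*454 = -5 + (2*9/27)*454 = -5 + (2*9*(1/27))*454 = -5 + (2/3)*454 = -5 + 908/3 = 893/3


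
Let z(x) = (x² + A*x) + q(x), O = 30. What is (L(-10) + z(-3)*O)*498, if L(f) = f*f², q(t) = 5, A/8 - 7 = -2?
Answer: -2081640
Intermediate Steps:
A = 40 (A = 56 + 8*(-2) = 56 - 16 = 40)
L(f) = f³
z(x) = 5 + x² + 40*x (z(x) = (x² + 40*x) + 5 = 5 + x² + 40*x)
(L(-10) + z(-3)*O)*498 = ((-10)³ + (5 + (-3)² + 40*(-3))*30)*498 = (-1000 + (5 + 9 - 120)*30)*498 = (-1000 - 106*30)*498 = (-1000 - 3180)*498 = -4180*498 = -2081640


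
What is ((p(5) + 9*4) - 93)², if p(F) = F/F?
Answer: 3136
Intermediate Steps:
p(F) = 1
((p(5) + 9*4) - 93)² = ((1 + 9*4) - 93)² = ((1 + 36) - 93)² = (37 - 93)² = (-56)² = 3136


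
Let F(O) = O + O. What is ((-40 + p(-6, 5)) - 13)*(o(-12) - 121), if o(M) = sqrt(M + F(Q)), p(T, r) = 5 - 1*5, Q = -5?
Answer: 6413 - 53*I*sqrt(22) ≈ 6413.0 - 248.59*I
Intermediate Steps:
p(T, r) = 0 (p(T, r) = 5 - 5 = 0)
F(O) = 2*O
o(M) = sqrt(-10 + M) (o(M) = sqrt(M + 2*(-5)) = sqrt(M - 10) = sqrt(-10 + M))
((-40 + p(-6, 5)) - 13)*(o(-12) - 121) = ((-40 + 0) - 13)*(sqrt(-10 - 12) - 121) = (-40 - 13)*(sqrt(-22) - 121) = -53*(I*sqrt(22) - 121) = -53*(-121 + I*sqrt(22)) = 6413 - 53*I*sqrt(22)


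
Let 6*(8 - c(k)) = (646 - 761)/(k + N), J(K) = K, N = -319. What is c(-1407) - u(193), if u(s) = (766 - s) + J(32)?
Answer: -6182647/10356 ≈ -597.01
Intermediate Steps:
c(k) = 8 + 115/(6*(-319 + k)) (c(k) = 8 - (646 - 761)/(6*(k - 319)) = 8 - (-115)/(6*(-319 + k)) = 8 + 115/(6*(-319 + k)))
u(s) = 798 - s (u(s) = (766 - s) + 32 = 798 - s)
c(-1407) - u(193) = (-15197 + 48*(-1407))/(6*(-319 - 1407)) - (798 - 1*193) = (1/6)*(-15197 - 67536)/(-1726) - (798 - 193) = (1/6)*(-1/1726)*(-82733) - 1*605 = 82733/10356 - 605 = -6182647/10356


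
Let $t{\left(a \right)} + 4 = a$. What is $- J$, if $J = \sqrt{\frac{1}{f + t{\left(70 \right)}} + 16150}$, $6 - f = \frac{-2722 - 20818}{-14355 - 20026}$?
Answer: $- \frac{\sqrt{28691456430205614361405193}}{42149249426} \approx -127.08$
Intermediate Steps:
$t{\left(a \right)} = -4 + a$
$f = \frac{182746}{34381}$ ($f = 6 - \frac{-2722 - 20818}{-14355 - 20026} = 6 - - \frac{23540}{-34381} = 6 - \left(-23540\right) \left(- \frac{1}{34381}\right) = 6 - \frac{23540}{34381} = \frac{182746}{34381} \approx 5.3153$)
$J = \frac{\sqrt{24272560132518113}}{1225946}$ ($J = \sqrt{\frac{1}{\frac{182746}{34381} + \left(-4 + 70\right)} + 16150} = \sqrt{\frac{1}{\frac{182746}{34381} + 66} + 16150} = \sqrt{\frac{1}{\frac{2451892}{34381}} + 16150} = \sqrt{\frac{34381}{2451892} + 16150} = \sqrt{\frac{39598090181}{2451892}} = \frac{\sqrt{24272560132518113}}{1225946} \approx 127.08$)
$- J = - \frac{\sqrt{28691456430205614361405193}}{42149249426}$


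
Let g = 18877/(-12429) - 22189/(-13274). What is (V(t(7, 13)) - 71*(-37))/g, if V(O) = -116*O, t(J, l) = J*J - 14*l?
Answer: 2978759868030/25213783 ≈ 1.1814e+5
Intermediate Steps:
t(J, l) = J² - 14*l
g = 25213783/164982546 (g = 18877*(-1/12429) - 22189*(-1/13274) = -18877/12429 + 22189/13274 = 25213783/164982546 ≈ 0.15283)
(V(t(7, 13)) - 71*(-37))/g = (-116*(7² - 14*13) - 71*(-37))/(25213783/164982546) = (-116*(49 - 182) - 1*(-2627))*(164982546/25213783) = (-116*(-133) + 2627)*(164982546/25213783) = (15428 + 2627)*(164982546/25213783) = 18055*(164982546/25213783) = 2978759868030/25213783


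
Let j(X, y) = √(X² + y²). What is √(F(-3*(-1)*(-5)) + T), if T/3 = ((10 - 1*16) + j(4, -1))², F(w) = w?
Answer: 6*√(4 - √17) ≈ 2.1052*I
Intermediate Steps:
T = 3*(-6 + √17)² (T = 3*((10 - 1*16) + √(4² + (-1)²))² = 3*((10 - 16) + √(16 + 1))² = 3*(-6 + √17)² ≈ 10.568)
√(F(-3*(-1)*(-5)) + T) = √(-3*(-1)*(-5) + (159 - 36*√17)) = √(3*(-5) + (159 - 36*√17)) = √(-15 + (159 - 36*√17)) = √(144 - 36*√17)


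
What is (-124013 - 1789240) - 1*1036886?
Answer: -2950139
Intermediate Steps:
(-124013 - 1789240) - 1*1036886 = -1913253 - 1036886 = -2950139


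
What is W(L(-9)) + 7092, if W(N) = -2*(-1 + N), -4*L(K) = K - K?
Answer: 7094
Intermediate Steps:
L(K) = 0 (L(K) = -(K - K)/4 = -¼*0 = 0)
W(N) = 2 - 2*N
W(L(-9)) + 7092 = (2 - 2*0) + 7092 = (2 + 0) + 7092 = 2 + 7092 = 7094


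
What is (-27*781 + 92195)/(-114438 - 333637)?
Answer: -71108/448075 ≈ -0.15870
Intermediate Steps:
(-27*781 + 92195)/(-114438 - 333637) = (-21087 + 92195)/(-448075) = 71108*(-1/448075) = -71108/448075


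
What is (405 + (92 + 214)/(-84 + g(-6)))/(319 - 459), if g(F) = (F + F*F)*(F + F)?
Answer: -29919/10360 ≈ -2.8879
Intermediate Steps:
g(F) = 2*F*(F + F²) (g(F) = (F + F²)*(2*F) = 2*F*(F + F²))
(405 + (92 + 214)/(-84 + g(-6)))/(319 - 459) = (405 + (92 + 214)/(-84 + 2*(-6)²*(1 - 6)))/(319 - 459) = (405 + 306/(-84 + 2*36*(-5)))/(-140) = (405 + 306/(-84 - 360))*(-1/140) = (405 + 306/(-444))*(-1/140) = (405 + 306*(-1/444))*(-1/140) = (405 - 51/74)*(-1/140) = (29919/74)*(-1/140) = -29919/10360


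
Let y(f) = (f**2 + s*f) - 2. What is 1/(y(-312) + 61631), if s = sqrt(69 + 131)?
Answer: 52991/8417648643 + 1040*sqrt(2)/8417648643 ≈ 6.4699e-6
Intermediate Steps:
s = 10*sqrt(2) (s = sqrt(200) = 10*sqrt(2) ≈ 14.142)
y(f) = -2 + f**2 + 10*f*sqrt(2) (y(f) = (f**2 + (10*sqrt(2))*f) - 2 = (f**2 + 10*f*sqrt(2)) - 2 = -2 + f**2 + 10*f*sqrt(2))
1/(y(-312) + 61631) = 1/((-2 + (-312)**2 + 10*(-312)*sqrt(2)) + 61631) = 1/((-2 + 97344 - 3120*sqrt(2)) + 61631) = 1/((97342 - 3120*sqrt(2)) + 61631) = 1/(158973 - 3120*sqrt(2))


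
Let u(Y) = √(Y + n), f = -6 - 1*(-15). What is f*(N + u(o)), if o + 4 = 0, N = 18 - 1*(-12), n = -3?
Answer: 270 + 9*I*√7 ≈ 270.0 + 23.812*I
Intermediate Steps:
N = 30 (N = 18 + 12 = 30)
o = -4 (o = -4 + 0 = -4)
f = 9 (f = -6 + 15 = 9)
u(Y) = √(-3 + Y) (u(Y) = √(Y - 3) = √(-3 + Y))
f*(N + u(o)) = 9*(30 + √(-3 - 4)) = 9*(30 + √(-7)) = 9*(30 + I*√7) = 270 + 9*I*√7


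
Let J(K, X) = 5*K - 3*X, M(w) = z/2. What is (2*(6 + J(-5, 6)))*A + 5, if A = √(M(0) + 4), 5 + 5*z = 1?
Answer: 5 - 222*√10/5 ≈ -135.41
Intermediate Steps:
z = -⅘ (z = -1 + (⅕)*1 = -1 + ⅕ = -⅘ ≈ -0.80000)
M(w) = -⅖ (M(w) = -⅘/2 = -⅘*½ = -⅖)
J(K, X) = -3*X + 5*K
A = 3*√10/5 (A = √(-⅖ + 4) = √(18/5) = 3*√10/5 ≈ 1.8974)
(2*(6 + J(-5, 6)))*A + 5 = (2*(6 + (-3*6 + 5*(-5))))*(3*√10/5) + 5 = (2*(6 + (-18 - 25)))*(3*√10/5) + 5 = (2*(6 - 43))*(3*√10/5) + 5 = (2*(-37))*(3*√10/5) + 5 = -222*√10/5 + 5 = 5 - 222*√10/5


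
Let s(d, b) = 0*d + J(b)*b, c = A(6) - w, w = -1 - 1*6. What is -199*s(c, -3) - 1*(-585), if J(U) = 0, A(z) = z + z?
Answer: 585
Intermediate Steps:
A(z) = 2*z
w = -7 (w = -1 - 6 = -7)
c = 19 (c = 2*6 - 1*(-7) = 12 + 7 = 19)
s(d, b) = 0 (s(d, b) = 0*d + 0*b = 0 + 0 = 0)
-199*s(c, -3) - 1*(-585) = -199*0 - 1*(-585) = 0 + 585 = 585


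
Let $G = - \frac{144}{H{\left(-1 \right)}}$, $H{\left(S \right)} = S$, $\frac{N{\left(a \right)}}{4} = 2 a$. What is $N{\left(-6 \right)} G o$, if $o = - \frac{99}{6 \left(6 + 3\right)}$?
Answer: $12672$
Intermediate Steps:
$N{\left(a \right)} = 8 a$ ($N{\left(a \right)} = 4 \cdot 2 a = 8 a$)
$G = 144$ ($G = - \frac{144}{-1} = \left(-144\right) \left(-1\right) = 144$)
$o = - \frac{11}{6}$ ($o = - \frac{99}{6 \cdot 9} = - \frac{99}{54} = \left(-99\right) \frac{1}{54} = - \frac{11}{6} \approx -1.8333$)
$N{\left(-6 \right)} G o = 8 \left(-6\right) 144 \left(- \frac{11}{6}\right) = \left(-48\right) 144 \left(- \frac{11}{6}\right) = \left(-6912\right) \left(- \frac{11}{6}\right) = 12672$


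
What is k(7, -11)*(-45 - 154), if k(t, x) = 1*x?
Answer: 2189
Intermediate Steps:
k(t, x) = x
k(7, -11)*(-45 - 154) = -11*(-45 - 154) = -11*(-199) = 2189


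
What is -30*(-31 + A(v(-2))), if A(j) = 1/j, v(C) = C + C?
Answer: 1875/2 ≈ 937.50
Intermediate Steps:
v(C) = 2*C
A(j) = 1/j
-30*(-31 + A(v(-2))) = -30*(-31 + 1/(2*(-2))) = -30*(-31 + 1/(-4)) = -30*(-31 - ¼) = -30*(-125/4) = 1875/2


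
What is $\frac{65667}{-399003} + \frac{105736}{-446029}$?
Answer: $- \frac{23826122517}{59322303029} \approx -0.40164$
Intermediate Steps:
$\frac{65667}{-399003} + \frac{105736}{-446029} = 65667 \left(- \frac{1}{399003}\right) + 105736 \left(- \frac{1}{446029}\right) = - \frac{21889}{133001} - \frac{105736}{446029} = - \frac{23826122517}{59322303029}$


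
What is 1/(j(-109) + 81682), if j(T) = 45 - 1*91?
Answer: 1/81636 ≈ 1.2249e-5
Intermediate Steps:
j(T) = -46 (j(T) = 45 - 91 = -46)
1/(j(-109) + 81682) = 1/(-46 + 81682) = 1/81636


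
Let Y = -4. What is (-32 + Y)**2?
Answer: 1296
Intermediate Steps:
(-32 + Y)**2 = (-32 - 4)**2 = (-36)**2 = 1296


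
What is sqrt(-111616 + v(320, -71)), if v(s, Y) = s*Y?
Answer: 8*I*sqrt(2099) ≈ 366.52*I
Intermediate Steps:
v(s, Y) = Y*s
sqrt(-111616 + v(320, -71)) = sqrt(-111616 - 71*320) = sqrt(-111616 - 22720) = sqrt(-134336) = 8*I*sqrt(2099)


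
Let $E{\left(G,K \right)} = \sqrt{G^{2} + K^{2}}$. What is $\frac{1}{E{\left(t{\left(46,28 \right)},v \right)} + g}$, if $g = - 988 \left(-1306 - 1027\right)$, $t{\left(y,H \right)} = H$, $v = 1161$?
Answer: $\frac{2305004}{5313042091311} - \frac{\sqrt{1348705}}{5313042091311} \approx 4.3362 \cdot 10^{-7}$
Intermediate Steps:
$g = 2305004$ ($g = \left(-988\right) \left(-2333\right) = 2305004$)
$\frac{1}{E{\left(t{\left(46,28 \right)},v \right)} + g} = \frac{1}{\sqrt{28^{2} + 1161^{2}} + 2305004} = \frac{1}{\sqrt{784 + 1347921} + 2305004} = \frac{1}{\sqrt{1348705} + 2305004} = \frac{1}{2305004 + \sqrt{1348705}}$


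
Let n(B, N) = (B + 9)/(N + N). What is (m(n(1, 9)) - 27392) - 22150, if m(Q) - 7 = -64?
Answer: -49599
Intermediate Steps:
n(B, N) = (9 + B)/(2*N) (n(B, N) = (9 + B)/((2*N)) = (9 + B)*(1/(2*N)) = (9 + B)/(2*N))
m(Q) = -57 (m(Q) = 7 - 64 = -57)
(m(n(1, 9)) - 27392) - 22150 = (-57 - 27392) - 22150 = -27449 - 22150 = -49599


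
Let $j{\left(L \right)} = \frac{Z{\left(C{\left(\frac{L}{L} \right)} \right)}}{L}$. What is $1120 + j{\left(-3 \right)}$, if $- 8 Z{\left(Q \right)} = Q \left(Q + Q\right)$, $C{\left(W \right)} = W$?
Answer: $\frac{13441}{12} \approx 1120.1$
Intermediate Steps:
$Z{\left(Q \right)} = - \frac{Q^{2}}{4}$ ($Z{\left(Q \right)} = - \frac{Q \left(Q + Q\right)}{8} = - \frac{Q 2 Q}{8} = - \frac{2 Q^{2}}{8} = - \frac{Q^{2}}{4}$)
$j{\left(L \right)} = - \frac{1}{4 L}$ ($j{\left(L \right)} = \frac{\left(- \frac{1}{4}\right) \left(\frac{L}{L}\right)^{2}}{L} = \frac{\left(- \frac{1}{4}\right) 1^{2}}{L} = \frac{\left(- \frac{1}{4}\right) 1}{L} = - \frac{1}{4 L}$)
$1120 + j{\left(-3 \right)} = 1120 - \frac{1}{4 \left(-3\right)} = 1120 - - \frac{1}{12} = 1120 + \frac{1}{12} = \frac{13441}{12}$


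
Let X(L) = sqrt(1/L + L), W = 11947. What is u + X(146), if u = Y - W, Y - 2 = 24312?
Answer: 12367 + sqrt(3112282)/146 ≈ 12379.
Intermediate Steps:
Y = 24314 (Y = 2 + 24312 = 24314)
X(L) = sqrt(L + 1/L)
u = 12367 (u = 24314 - 1*11947 = 24314 - 11947 = 12367)
u + X(146) = 12367 + sqrt(146 + 1/146) = 12367 + sqrt(21317/146) = 12367 + sqrt(3112282)/146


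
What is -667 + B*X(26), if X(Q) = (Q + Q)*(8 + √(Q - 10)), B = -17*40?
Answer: -424987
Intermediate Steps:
B = -680
X(Q) = 2*Q*(8 + √(-10 + Q)) (X(Q) = (2*Q)*(8 + √(-10 + Q)) = 2*Q*(8 + √(-10 + Q)))
-667 + B*X(26) = -667 - 1360*26*(8 + √(-10 + 26)) = -667 - 1360*26*(8 + √16) = -667 - 1360*26*(8 + 4) = -667 - 1360*26*12 = -667 - 680*624 = -667 - 424320 = -424987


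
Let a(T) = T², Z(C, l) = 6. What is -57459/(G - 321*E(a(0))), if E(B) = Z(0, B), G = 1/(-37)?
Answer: 2125983/71263 ≈ 29.833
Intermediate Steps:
G = -1/37 ≈ -0.027027
E(B) = 6
-57459/(G - 321*E(a(0))) = -57459/(-1/37 - 321*6) = -57459/(-1/37 - 1926) = -57459/(-71263/37) = -57459*(-37/71263) = 2125983/71263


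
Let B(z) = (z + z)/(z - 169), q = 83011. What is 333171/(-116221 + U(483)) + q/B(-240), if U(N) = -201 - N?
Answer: 793788013703/11222880 ≈ 70730.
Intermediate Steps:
B(z) = 2*z/(-169 + z) (B(z) = (2*z)/(-169 + z) = 2*z/(-169 + z))
333171/(-116221 + U(483)) + q/B(-240) = 333171/(-116221 + (-201 - 1*483)) + 83011/((2*(-240)/(-169 - 240))) = 333171/(-116221 + (-201 - 483)) + 83011/((2*(-240)/(-409))) = 333171/(-116221 - 684) + 83011/((2*(-240)*(-1/409))) = 333171/(-116905) + 83011/(480/409) = 333171*(-1/116905) + 83011*(409/480) = -333171/116905 + 33951499/480 = 793788013703/11222880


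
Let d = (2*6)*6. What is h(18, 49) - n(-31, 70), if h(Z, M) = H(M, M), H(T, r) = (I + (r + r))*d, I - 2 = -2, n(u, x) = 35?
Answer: 7021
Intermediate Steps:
I = 0 (I = 2 - 2 = 0)
d = 72 (d = 12*6 = 72)
H(T, r) = 144*r (H(T, r) = (0 + (r + r))*72 = (0 + 2*r)*72 = (2*r)*72 = 144*r)
h(Z, M) = 144*M
h(18, 49) - n(-31, 70) = 144*49 - 1*35 = 7056 - 35 = 7021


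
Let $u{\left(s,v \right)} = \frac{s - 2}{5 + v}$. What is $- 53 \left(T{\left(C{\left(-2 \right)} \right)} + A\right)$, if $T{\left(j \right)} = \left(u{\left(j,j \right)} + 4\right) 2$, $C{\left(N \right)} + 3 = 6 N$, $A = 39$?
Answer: $- \frac{13356}{5} \approx -2671.2$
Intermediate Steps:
$u{\left(s,v \right)} = \frac{-2 + s}{5 + v}$
$C{\left(N \right)} = -3 + 6 N$
$T{\left(j \right)} = 8 + \frac{2 \left(-2 + j\right)}{5 + j}$ ($T{\left(j \right)} = \left(\frac{-2 + j}{5 + j} + 4\right) 2 = \left(4 + \frac{-2 + j}{5 + j}\right) 2 = 8 + \frac{2 \left(-2 + j\right)}{5 + j}$)
$- 53 \left(T{\left(C{\left(-2 \right)} \right)} + A\right) = - 53 \left(\frac{2 \left(18 + 5 \left(-3 + 6 \left(-2\right)\right)\right)}{5 + \left(-3 + 6 \left(-2\right)\right)} + 39\right) = - 53 \left(\frac{2 \left(18 + 5 \left(-3 - 12\right)\right)}{5 - 15} + 39\right) = - 53 \left(\frac{2 \left(18 + 5 \left(-15\right)\right)}{5 - 15} + 39\right) = - 53 \left(\frac{2 \left(18 - 75\right)}{-10} + 39\right) = - 53 \left(2 \left(- \frac{1}{10}\right) \left(-57\right) + 39\right) = - 53 \left(\frac{57}{5} + 39\right) = \left(-53\right) \frac{252}{5} = - \frac{13356}{5}$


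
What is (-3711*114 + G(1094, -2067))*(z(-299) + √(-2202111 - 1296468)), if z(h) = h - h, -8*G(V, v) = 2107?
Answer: -10159617*I*√388731/8 ≈ -7.9179e+8*I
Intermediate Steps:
G(V, v) = -2107/8 (G(V, v) = -⅛*2107 = -2107/8)
z(h) = 0
(-3711*114 + G(1094, -2067))*(z(-299) + √(-2202111 - 1296468)) = (-3711*114 - 2107/8)*(0 + √(-2202111 - 1296468)) = (-423054 - 2107/8)*(0 + √(-3498579)) = -3386539*(0 + 3*I*√388731)/8 = -10159617*I*√388731/8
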